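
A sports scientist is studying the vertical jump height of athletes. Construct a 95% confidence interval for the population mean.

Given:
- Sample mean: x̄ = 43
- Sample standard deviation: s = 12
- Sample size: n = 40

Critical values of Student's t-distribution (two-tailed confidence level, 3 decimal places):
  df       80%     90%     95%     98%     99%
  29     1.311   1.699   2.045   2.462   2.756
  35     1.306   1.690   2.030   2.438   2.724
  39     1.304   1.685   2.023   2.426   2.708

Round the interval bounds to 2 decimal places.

The population standard deviation σ is unknown (only the sample standard deviation s is given), so use a t-interval with df = n - 1 = 40 - 1 = 39.

For 95% confidence with df = 39, t* = 2.023 (from t-table)

Standard error: SE = s/√n = 12/√40 = 1.897367

Margin of error: E = t* × SE = 2.023 × 1.897367 = 3.8384

T-interval: x̄ ± E = 43 ± 3.8384 = (39.1616, 46.8384)

Rounded to 2 decimal places:

(39.16, 46.84)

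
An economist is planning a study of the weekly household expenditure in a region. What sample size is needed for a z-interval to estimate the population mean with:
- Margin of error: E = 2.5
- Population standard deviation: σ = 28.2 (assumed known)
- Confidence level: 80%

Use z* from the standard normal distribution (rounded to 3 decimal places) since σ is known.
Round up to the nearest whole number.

Using z* since population σ is known (z-interval formula).

For 80% confidence, z* = 1.282 (from standard normal table)

Sample size formula for z-interval: n = (z*σ/E)²

n = (1.282 × 28.2 / 2.5)²
  = (14.460960)²
  = 209.1194

Round up to the nearest whole number: n = 210

210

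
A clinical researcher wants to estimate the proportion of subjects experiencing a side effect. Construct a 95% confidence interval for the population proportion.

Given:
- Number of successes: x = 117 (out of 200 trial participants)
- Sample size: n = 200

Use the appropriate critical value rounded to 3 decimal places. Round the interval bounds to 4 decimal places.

Sample proportion: p̂ = 117/200 = 0.585000

Check conditions for normal approximation:
  np̂ = 117 ≥ 10 ✓
  n(1-p̂) = 83 ≥ 10 ✓

The sample is large enough, so use a z-interval (normal approximation) for the proportion.

For 95% confidence, z* = 1.96 (from standard normal table)

Standard error: SE = √(p̂(1-p̂)/n) = √(0.585000×0.415000/200) = 0.03484071

Margin of error: E = z* × SE = 1.96 × 0.03484071 = 0.068288

Z-interval: p̂ ± E = 0.585000 ± 0.068288 = (0.516712, 0.653288)

Rounded to 4 decimal places:

(0.5167, 0.6533)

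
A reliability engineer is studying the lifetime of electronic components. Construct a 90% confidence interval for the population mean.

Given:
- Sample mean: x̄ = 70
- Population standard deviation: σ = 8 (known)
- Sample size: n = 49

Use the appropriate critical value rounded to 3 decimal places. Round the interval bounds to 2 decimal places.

The population standard deviation σ is known, so use a z-interval (standard normal critical value).

For 90% confidence, z* = 1.645 (from standard normal table)

Standard error: SE = σ/√n = 8/√49 = 1.142857

Margin of error: E = z* × SE = 1.645 × 1.142857 = 1.8800

Z-interval: x̄ ± E = 70 ± 1.8800 = (68.1200, 71.8800)

Rounded to 2 decimal places:

(68.12, 71.88)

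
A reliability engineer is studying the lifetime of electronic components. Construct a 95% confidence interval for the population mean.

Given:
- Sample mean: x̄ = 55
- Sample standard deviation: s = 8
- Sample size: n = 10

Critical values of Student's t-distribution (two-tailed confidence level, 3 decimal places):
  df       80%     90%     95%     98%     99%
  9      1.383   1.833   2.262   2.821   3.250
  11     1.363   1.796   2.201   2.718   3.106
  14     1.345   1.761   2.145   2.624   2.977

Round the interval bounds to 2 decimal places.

The population standard deviation σ is unknown (only the sample standard deviation s is given), so use a t-interval with df = n - 1 = 10 - 1 = 9.

For 95% confidence with df = 9, t* = 2.262 (from t-table)

Standard error: SE = s/√n = 8/√10 = 2.529822

Margin of error: E = t* × SE = 2.262 × 2.529822 = 5.7225

T-interval: x̄ ± E = 55 ± 5.7225 = (49.2775, 60.7225)

Rounded to 2 decimal places:

(49.28, 60.72)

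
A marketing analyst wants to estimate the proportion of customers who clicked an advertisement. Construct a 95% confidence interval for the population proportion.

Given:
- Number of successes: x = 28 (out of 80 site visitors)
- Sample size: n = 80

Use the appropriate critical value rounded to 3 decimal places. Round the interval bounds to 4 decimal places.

Sample proportion: p̂ = 28/80 = 0.350000

Check conditions for normal approximation:
  np̂ = 28 ≥ 10 ✓
  n(1-p̂) = 52 ≥ 10 ✓

The sample is large enough, so use a z-interval (normal approximation) for the proportion.

For 95% confidence, z* = 1.96 (from standard normal table)

Standard error: SE = √(p̂(1-p̂)/n) = √(0.350000×0.650000/80) = 0.05332682

Margin of error: E = z* × SE = 1.96 × 0.05332682 = 0.104521

Z-interval: p̂ ± E = 0.350000 ± 0.104521 = (0.245479, 0.454521)

Rounded to 4 decimal places:

(0.2455, 0.4545)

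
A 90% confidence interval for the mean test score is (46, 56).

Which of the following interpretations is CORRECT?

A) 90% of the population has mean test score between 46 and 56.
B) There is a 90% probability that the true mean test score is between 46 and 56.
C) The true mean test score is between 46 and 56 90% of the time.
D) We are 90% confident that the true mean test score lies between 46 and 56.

A confidence interval represents our confidence in the procedure, not a probability statement about the parameter.

Key concept: If we repeated this sampling process many times and computed a 90% CI each time, about 90% of those intervals would contain the true population parameter.

For this specific interval (46, 56):
- Midpoint (point estimate): 51
- Margin of error: 5

The correct interpretation is the one stating confidence that the true parameter lies in the interval — option D.

D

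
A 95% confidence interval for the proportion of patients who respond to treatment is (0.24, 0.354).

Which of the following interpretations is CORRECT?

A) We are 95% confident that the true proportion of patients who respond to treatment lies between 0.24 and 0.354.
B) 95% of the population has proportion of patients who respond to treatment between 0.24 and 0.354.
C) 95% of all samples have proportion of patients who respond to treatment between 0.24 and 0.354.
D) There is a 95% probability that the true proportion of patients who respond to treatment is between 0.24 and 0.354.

A confidence interval represents our confidence in the procedure, not a probability statement about the parameter.

Key concept: If we repeated this sampling process many times and computed a 95% CI each time, about 95% of those intervals would contain the true population parameter.

For this specific interval (0.24, 0.354):
- Midpoint (point estimate): 0.297
- Margin of error: 0.057

The correct interpretation is the one stating confidence that the true parameter lies in the interval — option A.

A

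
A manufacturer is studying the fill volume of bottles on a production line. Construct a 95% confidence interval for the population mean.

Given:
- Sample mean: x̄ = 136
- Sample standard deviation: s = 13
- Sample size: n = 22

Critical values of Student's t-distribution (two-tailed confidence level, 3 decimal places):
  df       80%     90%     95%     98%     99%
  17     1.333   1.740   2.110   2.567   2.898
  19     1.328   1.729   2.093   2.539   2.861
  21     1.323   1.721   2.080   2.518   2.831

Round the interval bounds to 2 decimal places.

The population standard deviation σ is unknown (only the sample standard deviation s is given), so use a t-interval with df = n - 1 = 22 - 1 = 21.

For 95% confidence with df = 21, t* = 2.080 (from t-table)

Standard error: SE = s/√n = 13/√22 = 2.771609

Margin of error: E = t* × SE = 2.080 × 2.771609 = 5.7649

T-interval: x̄ ± E = 136 ± 5.7649 = (130.2351, 141.7649)

Rounded to 2 decimal places:

(130.24, 141.76)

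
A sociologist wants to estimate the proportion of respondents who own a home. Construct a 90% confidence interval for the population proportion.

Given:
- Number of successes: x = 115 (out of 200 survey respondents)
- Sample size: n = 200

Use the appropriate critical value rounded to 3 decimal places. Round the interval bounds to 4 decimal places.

Sample proportion: p̂ = 115/200 = 0.575000

Check conditions for normal approximation:
  np̂ = 115 ≥ 10 ✓
  n(1-p̂) = 85 ≥ 10 ✓

The sample is large enough, so use a z-interval (normal approximation) for the proportion.

For 90% confidence, z* = 1.645 (from standard normal table)

Standard error: SE = √(p̂(1-p̂)/n) = √(0.575000×0.425000/200) = 0.03495533

Margin of error: E = z* × SE = 1.645 × 0.03495533 = 0.057502

Z-interval: p̂ ± E = 0.575000 ± 0.057502 = (0.517498, 0.632502)

Rounded to 4 decimal places:

(0.5175, 0.6325)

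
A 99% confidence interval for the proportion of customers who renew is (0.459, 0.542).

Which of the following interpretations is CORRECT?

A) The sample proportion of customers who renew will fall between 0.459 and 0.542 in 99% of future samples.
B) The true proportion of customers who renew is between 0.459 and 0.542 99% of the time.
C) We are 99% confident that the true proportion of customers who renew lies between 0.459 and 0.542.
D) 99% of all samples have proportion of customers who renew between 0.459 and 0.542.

A confidence interval represents our confidence in the procedure, not a probability statement about the parameter.

Key concept: If we repeated this sampling process many times and computed a 99% CI each time, about 99% of those intervals would contain the true population parameter.

For this specific interval (0.459, 0.542):
- Midpoint (point estimate): 0.5005
- Margin of error: 0.0415

The correct interpretation is the one stating confidence that the true parameter lies in the interval — option C.

C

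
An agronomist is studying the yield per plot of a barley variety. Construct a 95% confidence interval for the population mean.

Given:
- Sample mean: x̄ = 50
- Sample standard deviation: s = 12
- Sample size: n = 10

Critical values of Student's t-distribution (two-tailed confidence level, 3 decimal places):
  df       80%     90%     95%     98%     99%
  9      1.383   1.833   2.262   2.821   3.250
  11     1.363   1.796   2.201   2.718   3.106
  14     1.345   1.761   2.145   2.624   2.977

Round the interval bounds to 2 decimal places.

The population standard deviation σ is unknown (only the sample standard deviation s is given), so use a t-interval with df = n - 1 = 10 - 1 = 9.

For 95% confidence with df = 9, t* = 2.262 (from t-table)

Standard error: SE = s/√n = 12/√10 = 3.794733

Margin of error: E = t* × SE = 2.262 × 3.794733 = 8.5837

T-interval: x̄ ± E = 50 ± 8.5837 = (41.4163, 58.5837)

Rounded to 2 decimal places:

(41.42, 58.58)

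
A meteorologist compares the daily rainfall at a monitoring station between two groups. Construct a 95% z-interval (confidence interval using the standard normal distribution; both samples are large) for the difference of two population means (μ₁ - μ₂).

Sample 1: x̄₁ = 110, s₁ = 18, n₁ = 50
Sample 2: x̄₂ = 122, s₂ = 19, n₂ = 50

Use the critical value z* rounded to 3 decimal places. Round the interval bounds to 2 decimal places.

Both samples are large (n₁ = 50 ≥ 30, n₂ = 50 ≥ 30), so a z-interval for the difference of means applies.

Point estimate: x̄₁ - x̄₂ = 110 - 122 = -12

Standard error: SE = √(s₁²/n₁ + s₂²/n₂)
= √(18²/50 + 19²/50)
= √(6.480000 + 7.220000)
= 3.701351

For 95% confidence, z* = 1.96 (from standard normal table)
Margin of error: E = z* × SE = 1.96 × 3.701351 = 7.2546

Z-interval: (x̄₁ - x̄₂) ± E = -12 ± 7.2546 = (-19.2546, -4.7454)

Rounded to 2 decimal places:

(-19.25, -4.75)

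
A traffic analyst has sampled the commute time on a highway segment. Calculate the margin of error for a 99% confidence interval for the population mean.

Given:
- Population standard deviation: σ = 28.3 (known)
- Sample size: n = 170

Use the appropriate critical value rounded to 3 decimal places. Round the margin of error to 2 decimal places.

The population standard deviation σ is known, so use the z-interval margin of error formula.

For 99% confidence, z* = 2.576 (from standard normal table)

Margin of error formula for z-interval: E = z* × σ/√n

E = 2.576 × 28.3/√170
  = 2.576 × 2.170511
  = 5.5912

Rounded to 2 decimal places:

5.59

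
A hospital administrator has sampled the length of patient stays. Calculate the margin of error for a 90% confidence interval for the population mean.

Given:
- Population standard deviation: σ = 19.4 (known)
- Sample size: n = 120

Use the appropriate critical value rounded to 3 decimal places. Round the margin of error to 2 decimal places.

The population standard deviation σ is known, so use the z-interval margin of error formula.

For 90% confidence, z* = 1.645 (from standard normal table)

Margin of error formula for z-interval: E = z* × σ/√n

E = 1.645 × 19.4/√120
  = 1.645 × 1.770970
  = 2.9132

Rounded to 2 decimal places:

2.91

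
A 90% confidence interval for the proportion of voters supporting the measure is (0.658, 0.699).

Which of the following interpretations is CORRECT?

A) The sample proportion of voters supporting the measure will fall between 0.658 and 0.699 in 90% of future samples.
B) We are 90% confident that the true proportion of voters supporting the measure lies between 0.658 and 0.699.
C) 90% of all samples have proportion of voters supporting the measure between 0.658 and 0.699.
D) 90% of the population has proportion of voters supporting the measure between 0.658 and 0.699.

A confidence interval represents our confidence in the procedure, not a probability statement about the parameter.

Key concept: If we repeated this sampling process many times and computed a 90% CI each time, about 90% of those intervals would contain the true population parameter.

For this specific interval (0.658, 0.699):
- Midpoint (point estimate): 0.6785
- Margin of error: 0.0205

The correct interpretation is the one stating confidence that the true parameter lies in the interval — option B.

B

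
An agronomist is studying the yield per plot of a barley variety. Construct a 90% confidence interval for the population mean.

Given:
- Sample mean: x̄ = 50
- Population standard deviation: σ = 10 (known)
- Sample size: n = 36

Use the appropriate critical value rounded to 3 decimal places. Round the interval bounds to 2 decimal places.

The population standard deviation σ is known, so use a z-interval (standard normal critical value).

For 90% confidence, z* = 1.645 (from standard normal table)

Standard error: SE = σ/√n = 10/√36 = 1.666667

Margin of error: E = z* × SE = 1.645 × 1.666667 = 2.7417

Z-interval: x̄ ± E = 50 ± 2.7417 = (47.2583, 52.7417)

Rounded to 2 decimal places:

(47.26, 52.74)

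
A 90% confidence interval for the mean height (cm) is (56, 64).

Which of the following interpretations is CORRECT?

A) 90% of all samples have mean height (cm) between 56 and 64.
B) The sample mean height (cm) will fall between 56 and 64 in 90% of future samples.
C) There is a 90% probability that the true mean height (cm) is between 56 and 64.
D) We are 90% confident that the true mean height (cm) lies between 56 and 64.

A confidence interval represents our confidence in the procedure, not a probability statement about the parameter.

Key concept: If we repeated this sampling process many times and computed a 90% CI each time, about 90% of those intervals would contain the true population parameter.

For this specific interval (56, 64):
- Midpoint (point estimate): 60
- Margin of error: 4

The correct interpretation is the one stating confidence that the true parameter lies in the interval — option D.

D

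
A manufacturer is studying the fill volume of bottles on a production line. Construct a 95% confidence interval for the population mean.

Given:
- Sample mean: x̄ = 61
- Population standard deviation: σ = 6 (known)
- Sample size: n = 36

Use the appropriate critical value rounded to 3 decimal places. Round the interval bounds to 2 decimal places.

The population standard deviation σ is known, so use a z-interval (standard normal critical value).

For 95% confidence, z* = 1.96 (from standard normal table)

Standard error: SE = σ/√n = 6/√36 = 1.000000

Margin of error: E = z* × SE = 1.96 × 1.000000 = 1.9600

Z-interval: x̄ ± E = 61 ± 1.9600 = (59.0400, 62.9600)

Rounded to 2 decimal places:

(59.04, 62.96)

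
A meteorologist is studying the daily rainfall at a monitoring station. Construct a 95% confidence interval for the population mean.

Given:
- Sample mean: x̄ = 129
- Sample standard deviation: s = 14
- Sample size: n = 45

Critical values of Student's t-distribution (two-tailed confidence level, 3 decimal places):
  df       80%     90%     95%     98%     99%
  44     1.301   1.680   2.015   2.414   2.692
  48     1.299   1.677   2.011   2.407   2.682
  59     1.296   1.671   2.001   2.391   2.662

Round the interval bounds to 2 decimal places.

The population standard deviation σ is unknown (only the sample standard deviation s is given), so use a t-interval with df = n - 1 = 45 - 1 = 44.

For 95% confidence with df = 44, t* = 2.015 (from t-table)

Standard error: SE = s/√n = 14/√45 = 2.086997

Margin of error: E = t* × SE = 2.015 × 2.086997 = 4.2053

T-interval: x̄ ± E = 129 ± 4.2053 = (124.7947, 133.2053)

Rounded to 2 decimal places:

(124.79, 133.21)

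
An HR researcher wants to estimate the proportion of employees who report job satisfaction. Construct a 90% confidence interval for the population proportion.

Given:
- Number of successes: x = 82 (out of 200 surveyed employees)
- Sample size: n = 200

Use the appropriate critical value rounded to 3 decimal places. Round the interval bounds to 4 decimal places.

Sample proportion: p̂ = 82/200 = 0.410000

Check conditions for normal approximation:
  np̂ = 82 ≥ 10 ✓
  n(1-p̂) = 118 ≥ 10 ✓

The sample is large enough, so use a z-interval (normal approximation) for the proportion.

For 90% confidence, z* = 1.645 (from standard normal table)

Standard error: SE = √(p̂(1-p̂)/n) = √(0.410000×0.590000/200) = 0.03477787

Margin of error: E = z* × SE = 1.645 × 0.03477787 = 0.057210

Z-interval: p̂ ± E = 0.410000 ± 0.057210 = (0.352790, 0.467210)

Rounded to 4 decimal places:

(0.3528, 0.4672)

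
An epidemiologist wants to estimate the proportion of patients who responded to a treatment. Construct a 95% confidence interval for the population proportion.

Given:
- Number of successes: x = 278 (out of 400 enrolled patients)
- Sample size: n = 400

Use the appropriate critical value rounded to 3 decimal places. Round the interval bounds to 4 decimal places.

Sample proportion: p̂ = 278/400 = 0.695000

Check conditions for normal approximation:
  np̂ = 278 ≥ 10 ✓
  n(1-p̂) = 122 ≥ 10 ✓

The sample is large enough, so use a z-interval (normal approximation) for the proportion.

For 95% confidence, z* = 1.96 (from standard normal table)

Standard error: SE = √(p̂(1-p̂)/n) = √(0.695000×0.305000/400) = 0.02302037

Margin of error: E = z* × SE = 1.96 × 0.02302037 = 0.045120

Z-interval: p̂ ± E = 0.695000 ± 0.045120 = (0.649880, 0.740120)

Rounded to 4 decimal places:

(0.6499, 0.7401)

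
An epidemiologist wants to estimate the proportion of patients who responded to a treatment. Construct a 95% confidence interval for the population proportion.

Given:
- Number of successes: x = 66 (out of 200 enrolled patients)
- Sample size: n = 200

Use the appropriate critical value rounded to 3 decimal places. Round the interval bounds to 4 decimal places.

Sample proportion: p̂ = 66/200 = 0.330000

Check conditions for normal approximation:
  np̂ = 66 ≥ 10 ✓
  n(1-p̂) = 134 ≥ 10 ✓

The sample is large enough, so use a z-interval (normal approximation) for the proportion.

For 95% confidence, z* = 1.96 (from standard normal table)

Standard error: SE = √(p̂(1-p̂)/n) = √(0.330000×0.670000/200) = 0.03324906

Margin of error: E = z* × SE = 1.96 × 0.03324906 = 0.065168

Z-interval: p̂ ± E = 0.330000 ± 0.065168 = (0.264832, 0.395168)

Rounded to 4 decimal places:

(0.2648, 0.3952)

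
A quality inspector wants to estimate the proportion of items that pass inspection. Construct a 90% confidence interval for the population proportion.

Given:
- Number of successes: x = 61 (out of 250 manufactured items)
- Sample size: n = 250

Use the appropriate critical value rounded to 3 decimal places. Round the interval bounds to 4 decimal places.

Sample proportion: p̂ = 61/250 = 0.244000

Check conditions for normal approximation:
  np̂ = 61 ≥ 10 ✓
  n(1-p̂) = 189 ≥ 10 ✓

The sample is large enough, so use a z-interval (normal approximation) for the proportion.

For 90% confidence, z* = 1.645 (from standard normal table)

Standard error: SE = √(p̂(1-p̂)/n) = √(0.244000×0.756000/250) = 0.02716350

Margin of error: E = z* × SE = 1.645 × 0.02716350 = 0.044684

Z-interval: p̂ ± E = 0.244000 ± 0.044684 = (0.199316, 0.288684)

Rounded to 4 decimal places:

(0.1993, 0.2887)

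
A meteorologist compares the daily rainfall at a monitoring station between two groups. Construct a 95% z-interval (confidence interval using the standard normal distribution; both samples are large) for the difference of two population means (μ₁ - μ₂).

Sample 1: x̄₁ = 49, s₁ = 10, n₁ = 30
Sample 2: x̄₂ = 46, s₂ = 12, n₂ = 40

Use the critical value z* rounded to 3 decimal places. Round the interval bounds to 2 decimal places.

Both samples are large (n₁ = 30 ≥ 30, n₂ = 40 ≥ 30), so a z-interval for the difference of means applies.

Point estimate: x̄₁ - x̄₂ = 49 - 46 = 3

Standard error: SE = √(s₁²/n₁ + s₂²/n₂)
= √(10²/30 + 12²/40)
= √(3.333333 + 3.600000)
= 2.633122

For 95% confidence, z* = 1.96 (from standard normal table)
Margin of error: E = z* × SE = 1.96 × 2.633122 = 5.1609

Z-interval: (x̄₁ - x̄₂) ± E = 3 ± 5.1609 = (-2.1609, 8.1609)

Rounded to 2 decimal places:

(-2.16, 8.16)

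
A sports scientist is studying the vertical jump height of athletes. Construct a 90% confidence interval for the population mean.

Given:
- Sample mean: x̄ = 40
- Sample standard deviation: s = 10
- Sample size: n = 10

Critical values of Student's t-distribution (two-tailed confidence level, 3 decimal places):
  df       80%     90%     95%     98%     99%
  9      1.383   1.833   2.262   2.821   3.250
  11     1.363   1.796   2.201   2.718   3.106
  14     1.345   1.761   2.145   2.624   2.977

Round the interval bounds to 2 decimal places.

The population standard deviation σ is unknown (only the sample standard deviation s is given), so use a t-interval with df = n - 1 = 10 - 1 = 9.

For 90% confidence with df = 9, t* = 1.833 (from t-table)

Standard error: SE = s/√n = 10/√10 = 3.162278

Margin of error: E = t* × SE = 1.833 × 3.162278 = 5.7965

T-interval: x̄ ± E = 40 ± 5.7965 = (34.2035, 45.7965)

Rounded to 2 decimal places:

(34.20, 45.80)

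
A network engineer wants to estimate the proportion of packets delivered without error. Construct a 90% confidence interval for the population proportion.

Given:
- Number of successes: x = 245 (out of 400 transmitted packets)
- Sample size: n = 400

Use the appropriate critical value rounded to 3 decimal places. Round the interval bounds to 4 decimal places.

Sample proportion: p̂ = 245/400 = 0.612500

Check conditions for normal approximation:
  np̂ = 245 ≥ 10 ✓
  n(1-p̂) = 155 ≥ 10 ✓

The sample is large enough, so use a z-interval (normal approximation) for the proportion.

For 90% confidence, z* = 1.645 (from standard normal table)

Standard error: SE = √(p̂(1-p̂)/n) = √(0.612500×0.387500/400) = 0.02435897

Margin of error: E = z* × SE = 1.645 × 0.02435897 = 0.040071

Z-interval: p̂ ± E = 0.612500 ± 0.040071 = (0.572429, 0.652571)

Rounded to 4 decimal places:

(0.5724, 0.6526)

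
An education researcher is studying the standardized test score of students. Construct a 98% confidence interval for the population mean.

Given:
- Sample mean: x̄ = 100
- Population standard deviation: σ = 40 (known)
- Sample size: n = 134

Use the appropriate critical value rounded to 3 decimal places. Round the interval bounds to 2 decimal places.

The population standard deviation σ is known, so use a z-interval (standard normal critical value).

For 98% confidence, z* = 2.326 (from standard normal table)

Standard error: SE = σ/√n = 40/√134 = 3.455474

Margin of error: E = z* × SE = 2.326 × 3.455474 = 8.0374

Z-interval: x̄ ± E = 100 ± 8.0374 = (91.9626, 108.0374)

Rounded to 2 decimal places:

(91.96, 108.04)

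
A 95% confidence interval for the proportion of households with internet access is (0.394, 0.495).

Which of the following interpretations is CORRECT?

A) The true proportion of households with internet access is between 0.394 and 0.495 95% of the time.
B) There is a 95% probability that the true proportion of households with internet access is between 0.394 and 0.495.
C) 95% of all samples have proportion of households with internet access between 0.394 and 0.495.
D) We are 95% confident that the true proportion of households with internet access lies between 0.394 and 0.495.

A confidence interval represents our confidence in the procedure, not a probability statement about the parameter.

Key concept: If we repeated this sampling process many times and computed a 95% CI each time, about 95% of those intervals would contain the true population parameter.

For this specific interval (0.394, 0.495):
- Midpoint (point estimate): 0.4445
- Margin of error: 0.0505

The correct interpretation is the one stating confidence that the true parameter lies in the interval — option D.

D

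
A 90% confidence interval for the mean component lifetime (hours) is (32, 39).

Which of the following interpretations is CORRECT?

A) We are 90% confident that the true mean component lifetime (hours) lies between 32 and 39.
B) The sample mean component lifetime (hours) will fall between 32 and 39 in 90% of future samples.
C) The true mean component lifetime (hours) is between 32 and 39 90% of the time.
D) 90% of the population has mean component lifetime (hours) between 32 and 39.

A confidence interval represents our confidence in the procedure, not a probability statement about the parameter.

Key concept: If we repeated this sampling process many times and computed a 90% CI each time, about 90% of those intervals would contain the true population parameter.

For this specific interval (32, 39):
- Midpoint (point estimate): 35.5
- Margin of error: 3.5

The correct interpretation is the one stating confidence that the true parameter lies in the interval — option A.

A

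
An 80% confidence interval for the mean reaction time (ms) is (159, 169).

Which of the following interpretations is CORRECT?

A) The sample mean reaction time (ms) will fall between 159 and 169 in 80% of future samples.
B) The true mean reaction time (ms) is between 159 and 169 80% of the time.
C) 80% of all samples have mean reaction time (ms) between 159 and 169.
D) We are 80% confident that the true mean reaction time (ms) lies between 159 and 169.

A confidence interval represents our confidence in the procedure, not a probability statement about the parameter.

Key concept: If we repeated this sampling process many times and computed an 80% CI each time, about 80% of those intervals would contain the true population parameter.

For this specific interval (159, 169):
- Midpoint (point estimate): 164
- Margin of error: 5

The correct interpretation is the one stating confidence that the true parameter lies in the interval — option D.

D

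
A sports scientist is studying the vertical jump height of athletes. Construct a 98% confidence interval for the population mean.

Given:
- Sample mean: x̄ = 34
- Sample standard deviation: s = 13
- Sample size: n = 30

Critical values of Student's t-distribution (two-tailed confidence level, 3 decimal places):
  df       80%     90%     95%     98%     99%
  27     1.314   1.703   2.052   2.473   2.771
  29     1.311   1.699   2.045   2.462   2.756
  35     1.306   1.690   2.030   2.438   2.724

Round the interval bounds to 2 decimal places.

The population standard deviation σ is unknown (only the sample standard deviation s is given), so use a t-interval with df = n - 1 = 30 - 1 = 29.

For 98% confidence with df = 29, t* = 2.462 (from t-table)

Standard error: SE = s/√n = 13/√30 = 2.373464

Margin of error: E = t* × SE = 2.462 × 2.373464 = 5.8435

T-interval: x̄ ± E = 34 ± 5.8435 = (28.1565, 39.8435)

Rounded to 2 decimal places:

(28.16, 39.84)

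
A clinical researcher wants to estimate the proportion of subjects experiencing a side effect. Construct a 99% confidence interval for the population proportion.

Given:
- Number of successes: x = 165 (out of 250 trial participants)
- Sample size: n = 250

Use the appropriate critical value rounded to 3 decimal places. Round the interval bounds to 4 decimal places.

Sample proportion: p̂ = 165/250 = 0.660000

Check conditions for normal approximation:
  np̂ = 165 ≥ 10 ✓
  n(1-p̂) = 85 ≥ 10 ✓

The sample is large enough, so use a z-interval (normal approximation) for the proportion.

For 99% confidence, z* = 2.576 (from standard normal table)

Standard error: SE = √(p̂(1-p̂)/n) = √(0.660000×0.340000/250) = 0.02995997

Margin of error: E = z* × SE = 2.576 × 0.02995997 = 0.077177

Z-interval: p̂ ± E = 0.660000 ± 0.077177 = (0.582823, 0.737177)

Rounded to 4 decimal places:

(0.5828, 0.7372)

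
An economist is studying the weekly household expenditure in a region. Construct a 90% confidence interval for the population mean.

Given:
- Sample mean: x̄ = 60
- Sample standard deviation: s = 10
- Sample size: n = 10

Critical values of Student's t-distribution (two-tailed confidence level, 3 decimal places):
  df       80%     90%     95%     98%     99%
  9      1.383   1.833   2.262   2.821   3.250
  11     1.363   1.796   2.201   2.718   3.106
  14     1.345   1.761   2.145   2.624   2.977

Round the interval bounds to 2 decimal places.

The population standard deviation σ is unknown (only the sample standard deviation s is given), so use a t-interval with df = n - 1 = 10 - 1 = 9.

For 90% confidence with df = 9, t* = 1.833 (from t-table)

Standard error: SE = s/√n = 10/√10 = 3.162278

Margin of error: E = t* × SE = 1.833 × 3.162278 = 5.7965

T-interval: x̄ ± E = 60 ± 5.7965 = (54.2035, 65.7965)

Rounded to 2 decimal places:

(54.20, 65.80)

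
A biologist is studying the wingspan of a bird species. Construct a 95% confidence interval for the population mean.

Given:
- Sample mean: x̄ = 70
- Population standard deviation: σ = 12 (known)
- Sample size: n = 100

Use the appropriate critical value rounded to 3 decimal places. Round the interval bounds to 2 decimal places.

The population standard deviation σ is known, so use a z-interval (standard normal critical value).

For 95% confidence, z* = 1.96 (from standard normal table)

Standard error: SE = σ/√n = 12/√100 = 1.200000

Margin of error: E = z* × SE = 1.96 × 1.200000 = 2.3520

Z-interval: x̄ ± E = 70 ± 2.3520 = (67.6480, 72.3520)

Rounded to 2 decimal places:

(67.65, 72.35)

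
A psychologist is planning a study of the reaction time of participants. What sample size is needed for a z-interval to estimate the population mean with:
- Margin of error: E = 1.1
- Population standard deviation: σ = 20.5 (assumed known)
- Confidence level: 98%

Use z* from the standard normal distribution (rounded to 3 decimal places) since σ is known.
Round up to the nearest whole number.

Using z* since population σ is known (z-interval formula).

For 98% confidence, z* = 2.326 (from standard normal table)

Sample size formula for z-interval: n = (z*σ/E)²

n = (2.326 × 20.5 / 1.1)²
  = (43.348182)²
  = 1879.0649

Round up to the nearest whole number: n = 1880

1880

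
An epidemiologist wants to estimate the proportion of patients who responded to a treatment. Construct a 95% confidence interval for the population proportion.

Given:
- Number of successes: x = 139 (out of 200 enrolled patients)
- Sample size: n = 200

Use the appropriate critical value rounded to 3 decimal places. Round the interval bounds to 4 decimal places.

Sample proportion: p̂ = 139/200 = 0.695000

Check conditions for normal approximation:
  np̂ = 139 ≥ 10 ✓
  n(1-p̂) = 61 ≥ 10 ✓

The sample is large enough, so use a z-interval (normal approximation) for the proportion.

For 95% confidence, z* = 1.96 (from standard normal table)

Standard error: SE = √(p̂(1-p̂)/n) = √(0.695000×0.305000/200) = 0.03255572

Margin of error: E = z* × SE = 1.96 × 0.03255572 = 0.063809

Z-interval: p̂ ± E = 0.695000 ± 0.063809 = (0.631191, 0.758809)

Rounded to 4 decimal places:

(0.6312, 0.7588)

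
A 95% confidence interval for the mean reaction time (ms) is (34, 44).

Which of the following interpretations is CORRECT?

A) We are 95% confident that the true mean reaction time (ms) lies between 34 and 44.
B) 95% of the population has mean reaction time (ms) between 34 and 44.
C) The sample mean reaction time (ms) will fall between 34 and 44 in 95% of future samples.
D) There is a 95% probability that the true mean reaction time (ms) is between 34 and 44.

A confidence interval represents our confidence in the procedure, not a probability statement about the parameter.

Key concept: If we repeated this sampling process many times and computed a 95% CI each time, about 95% of those intervals would contain the true population parameter.

For this specific interval (34, 44):
- Midpoint (point estimate): 39
- Margin of error: 5

The correct interpretation is the one stating confidence that the true parameter lies in the interval — option A.

A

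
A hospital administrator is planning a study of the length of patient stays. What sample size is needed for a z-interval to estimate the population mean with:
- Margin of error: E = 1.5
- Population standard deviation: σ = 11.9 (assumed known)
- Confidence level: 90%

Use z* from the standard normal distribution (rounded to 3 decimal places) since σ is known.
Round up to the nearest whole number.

Using z* since population σ is known (z-interval formula).

For 90% confidence, z* = 1.645 (from standard normal table)

Sample size formula for z-interval: n = (z*σ/E)²

n = (1.645 × 11.9 / 1.5)²
  = (13.050333)²
  = 170.3112

Round up to the nearest whole number: n = 171

171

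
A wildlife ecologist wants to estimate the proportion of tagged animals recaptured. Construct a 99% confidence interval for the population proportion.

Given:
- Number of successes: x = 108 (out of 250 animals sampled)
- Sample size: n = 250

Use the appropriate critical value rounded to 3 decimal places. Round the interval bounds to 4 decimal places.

Sample proportion: p̂ = 108/250 = 0.432000

Check conditions for normal approximation:
  np̂ = 108 ≥ 10 ✓
  n(1-p̂) = 142 ≥ 10 ✓

The sample is large enough, so use a z-interval (normal approximation) for the proportion.

For 99% confidence, z* = 2.576 (from standard normal table)

Standard error: SE = √(p̂(1-p̂)/n) = √(0.432000×0.568000/250) = 0.03132896

Margin of error: E = z* × SE = 2.576 × 0.03132896 = 0.080703

Z-interval: p̂ ± E = 0.432000 ± 0.080703 = (0.351297, 0.512703)

Rounded to 4 decimal places:

(0.3513, 0.5127)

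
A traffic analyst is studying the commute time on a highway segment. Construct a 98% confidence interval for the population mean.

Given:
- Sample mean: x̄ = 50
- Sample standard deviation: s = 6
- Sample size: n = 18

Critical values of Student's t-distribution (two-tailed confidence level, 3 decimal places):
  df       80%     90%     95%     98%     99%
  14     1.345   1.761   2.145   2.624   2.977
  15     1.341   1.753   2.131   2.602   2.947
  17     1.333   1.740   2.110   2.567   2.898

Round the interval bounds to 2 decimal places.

The population standard deviation σ is unknown (only the sample standard deviation s is given), so use a t-interval with df = n - 1 = 18 - 1 = 17.

For 98% confidence with df = 17, t* = 2.567 (from t-table)

Standard error: SE = s/√n = 6/√18 = 1.414214

Margin of error: E = t* × SE = 2.567 × 1.414214 = 3.6303

T-interval: x̄ ± E = 50 ± 3.6303 = (46.3697, 53.6303)

Rounded to 2 decimal places:

(46.37, 53.63)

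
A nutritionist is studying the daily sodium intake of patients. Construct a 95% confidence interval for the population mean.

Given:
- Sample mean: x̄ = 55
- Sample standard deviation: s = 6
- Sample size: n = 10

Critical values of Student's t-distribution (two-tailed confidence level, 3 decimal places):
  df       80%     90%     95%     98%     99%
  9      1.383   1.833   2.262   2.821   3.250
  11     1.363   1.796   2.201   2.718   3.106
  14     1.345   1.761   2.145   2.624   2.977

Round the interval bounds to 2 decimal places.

The population standard deviation σ is unknown (only the sample standard deviation s is given), so use a t-interval with df = n - 1 = 10 - 1 = 9.

For 95% confidence with df = 9, t* = 2.262 (from t-table)

Standard error: SE = s/√n = 6/√10 = 1.897367

Margin of error: E = t* × SE = 2.262 × 1.897367 = 4.2918

T-interval: x̄ ± E = 55 ± 4.2918 = (50.7082, 59.2918)

Rounded to 2 decimal places:

(50.71, 59.29)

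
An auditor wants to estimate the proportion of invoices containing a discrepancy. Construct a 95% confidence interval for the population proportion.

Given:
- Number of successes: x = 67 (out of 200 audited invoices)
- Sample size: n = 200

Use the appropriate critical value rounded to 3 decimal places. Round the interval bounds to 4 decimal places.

Sample proportion: p̂ = 67/200 = 0.335000

Check conditions for normal approximation:
  np̂ = 67 ≥ 10 ✓
  n(1-p̂) = 133 ≥ 10 ✓

The sample is large enough, so use a z-interval (normal approximation) for the proportion.

For 95% confidence, z* = 1.96 (from standard normal table)

Standard error: SE = √(p̂(1-p̂)/n) = √(0.335000×0.665000/200) = 0.03337477

Margin of error: E = z* × SE = 1.96 × 0.03337477 = 0.065415

Z-interval: p̂ ± E = 0.335000 ± 0.065415 = (0.269585, 0.400415)

Rounded to 4 decimal places:

(0.2696, 0.4004)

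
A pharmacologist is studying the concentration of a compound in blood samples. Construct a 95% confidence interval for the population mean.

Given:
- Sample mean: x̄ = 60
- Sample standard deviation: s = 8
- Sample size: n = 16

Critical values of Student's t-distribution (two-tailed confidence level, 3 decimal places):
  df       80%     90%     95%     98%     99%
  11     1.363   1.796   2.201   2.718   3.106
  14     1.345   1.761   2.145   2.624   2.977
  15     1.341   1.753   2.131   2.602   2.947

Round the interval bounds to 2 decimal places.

The population standard deviation σ is unknown (only the sample standard deviation s is given), so use a t-interval with df = n - 1 = 16 - 1 = 15.

For 95% confidence with df = 15, t* = 2.131 (from t-table)

Standard error: SE = s/√n = 8/√16 = 2.000000

Margin of error: E = t* × SE = 2.131 × 2.000000 = 4.2620

T-interval: x̄ ± E = 60 ± 4.2620 = (55.7380, 64.2620)

Rounded to 2 decimal places:

(55.74, 64.26)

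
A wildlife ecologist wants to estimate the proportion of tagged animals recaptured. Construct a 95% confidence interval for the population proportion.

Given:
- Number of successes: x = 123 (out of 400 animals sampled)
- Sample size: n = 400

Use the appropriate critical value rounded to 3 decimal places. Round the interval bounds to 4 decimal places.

Sample proportion: p̂ = 123/400 = 0.307500

Check conditions for normal approximation:
  np̂ = 123 ≥ 10 ✓
  n(1-p̂) = 277 ≥ 10 ✓

The sample is large enough, so use a z-interval (normal approximation) for the proportion.

For 95% confidence, z* = 1.96 (from standard normal table)

Standard error: SE = √(p̂(1-p̂)/n) = √(0.307500×0.692500/400) = 0.02307291

Margin of error: E = z* × SE = 1.96 × 0.02307291 = 0.045223

Z-interval: p̂ ± E = 0.307500 ± 0.045223 = (0.262277, 0.352723)

Rounded to 4 decimal places:

(0.2623, 0.3527)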